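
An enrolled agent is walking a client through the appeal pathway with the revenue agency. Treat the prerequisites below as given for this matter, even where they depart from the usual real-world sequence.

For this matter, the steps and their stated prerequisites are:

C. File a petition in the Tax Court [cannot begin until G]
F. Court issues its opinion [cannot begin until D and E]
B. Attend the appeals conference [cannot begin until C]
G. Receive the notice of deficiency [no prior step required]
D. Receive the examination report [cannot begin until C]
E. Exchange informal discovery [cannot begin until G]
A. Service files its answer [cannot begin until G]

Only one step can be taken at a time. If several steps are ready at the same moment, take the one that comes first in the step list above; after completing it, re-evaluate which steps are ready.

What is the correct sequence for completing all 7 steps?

Only G has no prerequisites, so it is first.
Ready: C, E and A. C is listed earlier → C.
B and D now also ready, so the ready set is {B, D, E, A}; B is listed earlier → B.
D, E and A are all available; D is listed earlier → D.
Ready: E and A. E is listed earlier → E.
F now also ready, so the ready set is {F, A}; F is listed earlier → F.
A needed G, now all done → A.

G → C → B → D → E → F → A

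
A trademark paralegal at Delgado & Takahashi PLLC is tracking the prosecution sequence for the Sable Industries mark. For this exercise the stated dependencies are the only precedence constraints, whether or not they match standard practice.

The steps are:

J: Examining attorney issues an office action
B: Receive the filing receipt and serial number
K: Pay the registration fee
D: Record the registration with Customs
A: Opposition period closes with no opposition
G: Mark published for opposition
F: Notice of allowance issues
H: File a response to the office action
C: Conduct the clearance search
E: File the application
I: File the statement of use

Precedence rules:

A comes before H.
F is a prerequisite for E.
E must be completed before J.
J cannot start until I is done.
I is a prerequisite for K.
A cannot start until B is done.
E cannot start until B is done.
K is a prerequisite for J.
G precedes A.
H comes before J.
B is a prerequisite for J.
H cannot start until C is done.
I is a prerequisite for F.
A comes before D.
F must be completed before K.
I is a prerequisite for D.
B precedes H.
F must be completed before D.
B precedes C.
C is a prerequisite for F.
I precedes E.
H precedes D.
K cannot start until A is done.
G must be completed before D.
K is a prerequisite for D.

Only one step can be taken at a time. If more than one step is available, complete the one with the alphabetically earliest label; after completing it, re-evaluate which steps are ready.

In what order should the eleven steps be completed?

B, C, G, A, H, I, F, E, K, D, J

Nothing is required for B, G and I. B has the earlier label → B first.
Ready: C, G and I. C has the earlier label → C.
Ready: G and I. G has the earlier label → G.
Ready: A and I. A has the earlier label → A.
Now H and I have their prerequisites met. H has the earlier label, so H next.
I is the only step now ready → I.
Next only F has its prerequisites met → F.
Now E and K have their prerequisites met. E has the earlier label, so E next.
That leaves K as the only ready step → K.
Ready: D and J. D has the earlier label → D.
J needed B, E, H, I and K, now all done → J.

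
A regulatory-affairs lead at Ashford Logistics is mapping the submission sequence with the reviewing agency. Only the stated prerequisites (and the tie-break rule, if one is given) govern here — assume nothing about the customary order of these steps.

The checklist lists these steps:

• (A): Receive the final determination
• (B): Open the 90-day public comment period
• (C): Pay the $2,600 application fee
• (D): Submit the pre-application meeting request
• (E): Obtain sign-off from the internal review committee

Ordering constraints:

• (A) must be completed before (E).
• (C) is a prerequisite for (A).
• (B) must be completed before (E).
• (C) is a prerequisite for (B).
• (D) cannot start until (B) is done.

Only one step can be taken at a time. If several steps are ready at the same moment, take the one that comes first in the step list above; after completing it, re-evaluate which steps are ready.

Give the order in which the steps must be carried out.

(C), (A), (B), (D), (E)

(C) is the only step with nothing outstanding, so it goes first.
(A) and (B) are both available; (A) is listed earlier → (A).
(B) needed (C), now all done → (B).
Now (D) and (E) have their prerequisites met. (D) is listed earlier, so (D) next.
(E) needed (A) and (B), now all done → (E).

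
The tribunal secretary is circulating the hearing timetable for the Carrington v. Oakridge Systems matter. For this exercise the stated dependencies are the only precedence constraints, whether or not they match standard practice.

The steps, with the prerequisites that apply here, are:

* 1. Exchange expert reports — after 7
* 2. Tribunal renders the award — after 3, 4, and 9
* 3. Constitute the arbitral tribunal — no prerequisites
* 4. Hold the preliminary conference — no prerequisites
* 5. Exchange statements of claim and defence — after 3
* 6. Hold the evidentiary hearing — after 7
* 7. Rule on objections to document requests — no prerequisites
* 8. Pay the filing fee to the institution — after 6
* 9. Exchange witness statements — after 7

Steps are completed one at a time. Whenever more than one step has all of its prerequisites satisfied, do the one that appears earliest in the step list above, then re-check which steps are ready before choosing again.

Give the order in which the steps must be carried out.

3 4 5 7 1 6 8 9 2

Nothing is required for 3, 4 and 7. 3 is listed earlier → 3 first.
Ready: 4, 5 and 7. 4 is listed earlier → 4.
5 and 7 are both available; 5 is listed earlier → 5.
Next only 7 has its prerequisites met → 7.
Ready: 1, 6 and 9. 1 is listed earlier → 1.
Now 6 and 9 have their prerequisites met. 6 is listed earlier, so 6 next.
8 now also ready, so the ready set is {8, 9}; 8 is listed earlier → 8.
9 needed 7, now all done → 9.
2 needed 3, 4 and 9, now all done → 2.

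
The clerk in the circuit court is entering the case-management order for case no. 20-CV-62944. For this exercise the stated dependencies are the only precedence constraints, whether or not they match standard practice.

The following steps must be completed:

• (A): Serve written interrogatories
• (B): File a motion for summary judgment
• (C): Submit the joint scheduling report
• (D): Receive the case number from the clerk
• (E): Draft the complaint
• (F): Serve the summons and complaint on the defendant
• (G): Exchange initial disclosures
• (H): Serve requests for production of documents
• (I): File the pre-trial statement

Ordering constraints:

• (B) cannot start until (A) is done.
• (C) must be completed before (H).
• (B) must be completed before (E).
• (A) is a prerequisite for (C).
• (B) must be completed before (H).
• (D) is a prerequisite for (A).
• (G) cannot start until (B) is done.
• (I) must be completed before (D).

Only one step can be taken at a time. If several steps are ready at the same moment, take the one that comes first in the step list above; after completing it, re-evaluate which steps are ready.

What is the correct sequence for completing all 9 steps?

(F), (I), (D), (A), (B), (C), (E), (G), (H)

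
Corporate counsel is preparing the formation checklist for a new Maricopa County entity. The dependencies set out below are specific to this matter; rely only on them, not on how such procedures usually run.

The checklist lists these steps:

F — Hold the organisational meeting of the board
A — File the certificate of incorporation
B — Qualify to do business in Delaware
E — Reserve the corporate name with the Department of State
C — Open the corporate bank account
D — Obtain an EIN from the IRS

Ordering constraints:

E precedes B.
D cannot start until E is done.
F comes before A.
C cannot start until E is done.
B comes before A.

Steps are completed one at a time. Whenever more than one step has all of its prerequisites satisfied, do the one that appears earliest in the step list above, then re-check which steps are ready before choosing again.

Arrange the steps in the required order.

F E B A C D

Nothing is required for F and E. F is listed earlier → F first.
E is the only step now ready → E.
Ready: B, C and D. B is listed earlier → B.
Ready: A, C and D. A is listed earlier → A.
Ready: C and D. C is listed earlier → C.
D needed E, now all done → D.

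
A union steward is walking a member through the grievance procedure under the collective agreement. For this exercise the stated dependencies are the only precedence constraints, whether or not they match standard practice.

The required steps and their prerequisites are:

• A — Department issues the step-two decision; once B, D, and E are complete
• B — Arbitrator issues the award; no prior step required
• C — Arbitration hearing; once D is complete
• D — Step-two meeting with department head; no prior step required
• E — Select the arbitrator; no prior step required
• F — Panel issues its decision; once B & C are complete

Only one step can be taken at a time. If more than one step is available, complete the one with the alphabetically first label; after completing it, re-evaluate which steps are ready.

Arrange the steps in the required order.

B, D and E have no prerequisites; B has the earlier label, so B is first.
Ready: D and E. D has the earlier label → D.
C now also ready, so the ready set is {C, E}; C has the earlier label → C.
E and F are both available; E has the earlier label → E.
A now also ready, so the ready set is {A, F}; A has the earlier label → A.
F needed B and C, now all done → F.

B, D, C, E, A, F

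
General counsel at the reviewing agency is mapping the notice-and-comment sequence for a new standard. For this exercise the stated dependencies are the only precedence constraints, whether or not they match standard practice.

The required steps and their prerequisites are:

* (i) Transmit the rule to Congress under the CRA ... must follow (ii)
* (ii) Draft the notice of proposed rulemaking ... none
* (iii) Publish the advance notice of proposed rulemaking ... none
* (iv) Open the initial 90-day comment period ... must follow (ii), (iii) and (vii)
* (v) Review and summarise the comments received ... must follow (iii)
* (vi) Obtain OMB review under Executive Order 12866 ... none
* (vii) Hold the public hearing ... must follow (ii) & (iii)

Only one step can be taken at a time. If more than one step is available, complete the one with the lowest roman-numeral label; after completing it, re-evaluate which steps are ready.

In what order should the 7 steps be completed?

(ii), (iii) and (vi) have no prerequisites; (ii) has the earlier label, so (ii) is first.
Now (i), (iii) and (vi) have their prerequisites met. (i) has the earlier label, so (i) next.
Ready: (iii) and (vi). (iii) has the earlier label → (iii).
(v), (vi) and (vii) are all available; (v) has the earlier label → (v).
Now (vi) and (vii) have their prerequisites met. (vi) has the earlier label, so (vi) next.
Next only (vii) has its prerequisites met → (vii).
Next only (iv) has its prerequisites met → (iv).

(ii) (i) (iii) (v) (vi) (vii) (iv)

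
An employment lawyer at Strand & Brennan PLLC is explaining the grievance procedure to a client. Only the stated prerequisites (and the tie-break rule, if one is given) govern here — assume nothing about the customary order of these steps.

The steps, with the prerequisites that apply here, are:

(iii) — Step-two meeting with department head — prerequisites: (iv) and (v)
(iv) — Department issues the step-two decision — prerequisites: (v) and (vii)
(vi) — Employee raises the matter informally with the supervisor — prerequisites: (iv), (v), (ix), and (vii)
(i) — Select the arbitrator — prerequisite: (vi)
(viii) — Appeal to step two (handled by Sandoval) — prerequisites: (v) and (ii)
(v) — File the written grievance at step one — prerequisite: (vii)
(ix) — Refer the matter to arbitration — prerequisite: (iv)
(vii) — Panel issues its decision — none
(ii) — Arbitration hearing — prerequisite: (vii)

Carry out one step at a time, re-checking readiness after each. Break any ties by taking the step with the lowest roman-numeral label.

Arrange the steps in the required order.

(vii) has no prerequisites → (vii) first.
Now (ii) and (v) have their prerequisites met. (ii) has the earlier label, so (ii) next.
That leaves (v) as the only ready step → (v).
Ready: (iv) and (viii). (iv) has the earlier label → (iv).
Now (iii), (viii) and (ix) have their prerequisites met. (iii) has the earlier label, so (iii) next.
(viii) and (ix) are both available; (viii) has the earlier label → (viii).
(ix) needed (iv), now all done → (ix).
That leaves (vi) as the only ready step → (vi).
(i) needed (vi), now all done → (i).

(vii) (ii) (v) (iv) (iii) (viii) (ix) (vi) (i)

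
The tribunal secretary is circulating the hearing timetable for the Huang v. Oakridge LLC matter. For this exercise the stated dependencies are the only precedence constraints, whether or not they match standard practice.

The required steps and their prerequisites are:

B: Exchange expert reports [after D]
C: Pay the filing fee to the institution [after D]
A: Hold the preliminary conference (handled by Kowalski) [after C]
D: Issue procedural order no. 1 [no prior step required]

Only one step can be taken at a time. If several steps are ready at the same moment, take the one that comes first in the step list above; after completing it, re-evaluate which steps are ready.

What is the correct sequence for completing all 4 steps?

D has no prerequisites → D first.
Now B and C have their prerequisites met. B is listed earlier, so B next.
C is the only step now ready → C.
A needed C, now all done → A.

D B C A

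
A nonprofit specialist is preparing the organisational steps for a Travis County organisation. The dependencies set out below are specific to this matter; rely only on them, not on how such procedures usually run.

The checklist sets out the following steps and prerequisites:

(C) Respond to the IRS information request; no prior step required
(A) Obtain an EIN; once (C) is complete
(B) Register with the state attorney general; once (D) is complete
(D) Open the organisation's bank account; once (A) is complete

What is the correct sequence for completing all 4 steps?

(C) is the only step with nothing outstanding, so it goes first.
That leaves (A) as the only ready step → (A).
(D) needed (A), now all done → (D).
(B) needed (D), now all done → (B).

(C), (A), (D), (B)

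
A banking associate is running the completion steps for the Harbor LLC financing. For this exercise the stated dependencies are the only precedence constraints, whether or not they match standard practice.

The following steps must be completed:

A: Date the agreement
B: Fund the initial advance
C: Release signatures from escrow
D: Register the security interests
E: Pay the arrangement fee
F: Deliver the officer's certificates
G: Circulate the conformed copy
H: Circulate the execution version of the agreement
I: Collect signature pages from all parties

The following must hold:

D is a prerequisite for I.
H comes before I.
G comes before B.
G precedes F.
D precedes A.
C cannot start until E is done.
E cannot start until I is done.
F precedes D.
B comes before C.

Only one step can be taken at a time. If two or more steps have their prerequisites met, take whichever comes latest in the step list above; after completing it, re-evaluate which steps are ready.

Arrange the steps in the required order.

H and G have no prerequisites; H is listed later, so H is first.
That leaves G as the only ready step → G.
Now F and B have their prerequisites met. F is listed later, so F next.
D now also ready, so the ready set is {D, B}; D is listed later → D.
I and A now also ready, so the ready set is {I, B, A}; I is listed later → I.
E now also ready, so the ready set is {E, B, A}; E is listed later → E.
Now B and A have their prerequisites met. B is listed later, so B next.
C now also ready, so the ready set is {C, A}; C is listed later → C.
A needed D, now all done → A.

H, G, F, D, I, E, B, C, A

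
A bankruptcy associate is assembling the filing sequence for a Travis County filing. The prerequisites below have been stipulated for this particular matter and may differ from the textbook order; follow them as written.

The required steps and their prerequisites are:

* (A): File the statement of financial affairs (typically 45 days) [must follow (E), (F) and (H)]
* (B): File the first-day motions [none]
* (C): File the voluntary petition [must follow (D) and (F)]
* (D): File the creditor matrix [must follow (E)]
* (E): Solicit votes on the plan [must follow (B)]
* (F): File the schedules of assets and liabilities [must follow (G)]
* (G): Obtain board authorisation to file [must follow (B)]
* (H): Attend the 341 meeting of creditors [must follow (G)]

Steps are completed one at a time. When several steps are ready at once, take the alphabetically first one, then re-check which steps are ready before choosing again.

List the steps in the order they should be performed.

(B), (E), (D), (G), (F), (C), (H), (A)

(B) is the only step with nothing outstanding, so it goes first.
Now (E) and (G) have their prerequisites met. (E) has the earlier label, so (E) next.
Ready: (D) and (G). (D) has the earlier label → (D).
(G) needed (B), now all done → (G).
(F) and (H) are both available; (F) has the earlier label → (F).
(C) now also ready, so the ready set is {(C), (H)}; (C) has the earlier label → (C).
Next only (H) has its prerequisites met → (H).
(A) is the only step now ready → (A).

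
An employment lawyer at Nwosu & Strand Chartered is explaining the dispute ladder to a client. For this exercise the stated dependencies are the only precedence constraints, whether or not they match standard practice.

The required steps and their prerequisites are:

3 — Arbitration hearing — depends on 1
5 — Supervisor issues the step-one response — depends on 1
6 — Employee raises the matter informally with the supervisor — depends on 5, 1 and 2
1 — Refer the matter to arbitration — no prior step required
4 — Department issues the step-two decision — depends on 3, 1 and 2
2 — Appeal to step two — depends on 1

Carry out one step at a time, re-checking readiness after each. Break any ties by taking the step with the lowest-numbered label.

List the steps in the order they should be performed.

1 → 2 → 3 → 4 → 5 → 6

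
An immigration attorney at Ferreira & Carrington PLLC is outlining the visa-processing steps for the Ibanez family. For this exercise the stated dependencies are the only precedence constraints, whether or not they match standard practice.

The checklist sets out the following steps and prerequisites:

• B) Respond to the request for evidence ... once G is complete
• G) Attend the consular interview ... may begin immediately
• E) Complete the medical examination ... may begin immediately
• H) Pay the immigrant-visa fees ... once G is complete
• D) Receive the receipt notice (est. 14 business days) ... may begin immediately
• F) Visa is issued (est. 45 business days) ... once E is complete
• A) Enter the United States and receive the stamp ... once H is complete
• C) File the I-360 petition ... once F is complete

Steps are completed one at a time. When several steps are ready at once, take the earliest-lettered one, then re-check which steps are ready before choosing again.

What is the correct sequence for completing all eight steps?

D, E, F, C, G, B, H, A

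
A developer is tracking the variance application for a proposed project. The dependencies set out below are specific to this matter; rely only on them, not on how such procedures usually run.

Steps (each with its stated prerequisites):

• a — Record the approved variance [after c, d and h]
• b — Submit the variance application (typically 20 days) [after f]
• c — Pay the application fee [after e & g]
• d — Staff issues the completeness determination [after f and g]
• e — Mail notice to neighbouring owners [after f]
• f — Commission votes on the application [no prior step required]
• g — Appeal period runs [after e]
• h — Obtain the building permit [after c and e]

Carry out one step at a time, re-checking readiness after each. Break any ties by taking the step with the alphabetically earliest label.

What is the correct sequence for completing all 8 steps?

f, b, e, g, c, d, h, a

f is the only step with nothing outstanding, so it goes first.
Now b and e have their prerequisites met. b has the earlier label, so b next.
e needed f, now all done → e.
g needed e, now all done → g.
Ready: c and d. c has the earlier label → c.
h now also ready, so the ready set is {d, h}; d has the earlier label → d.
h needed c and e, now all done → h.
a needed c, d and h, now all done → a.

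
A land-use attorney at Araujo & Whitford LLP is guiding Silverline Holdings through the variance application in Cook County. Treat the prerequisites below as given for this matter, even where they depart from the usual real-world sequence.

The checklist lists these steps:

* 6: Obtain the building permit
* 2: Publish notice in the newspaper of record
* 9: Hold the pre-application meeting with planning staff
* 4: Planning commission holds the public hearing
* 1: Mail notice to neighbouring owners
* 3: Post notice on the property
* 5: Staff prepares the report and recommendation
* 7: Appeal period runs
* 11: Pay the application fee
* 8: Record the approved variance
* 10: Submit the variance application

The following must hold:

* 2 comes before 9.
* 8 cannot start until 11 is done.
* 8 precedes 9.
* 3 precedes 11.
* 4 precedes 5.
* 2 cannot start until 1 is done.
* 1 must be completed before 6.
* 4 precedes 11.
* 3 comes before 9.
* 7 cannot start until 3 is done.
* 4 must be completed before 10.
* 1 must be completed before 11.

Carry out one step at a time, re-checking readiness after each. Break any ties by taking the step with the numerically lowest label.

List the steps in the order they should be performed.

1, 3 and 4 have no prerequisites; 1 has the earlier label, so 1 is first.
Now 2, 3, 4 and 6 have their prerequisites met. 2 has the earlier label, so 2 next.
3, 4 and 6 are all available; 3 has the earlier label → 3.
7 now also ready, so the ready set is {4, 6, 7}; 4 has the earlier label → 4.
Now 5, 6, 7, 10 and 11 have their prerequisites met. 5 has the earlier label, so 5 next.
6, 7, 10 and 11 are all available; 6 has the earlier label → 6.
7, 10 and 11 are all available; 7 has the earlier label → 7.
10 and 11 are both available; 10 has the earlier label → 10.
Next only 11 has its prerequisites met → 11.
8 needed 11, now all done → 8.
9 needed 2, 3 and 8, now all done → 9.

1, 2, 3, 4, 5, 6, 7, 10, 11, 8, 9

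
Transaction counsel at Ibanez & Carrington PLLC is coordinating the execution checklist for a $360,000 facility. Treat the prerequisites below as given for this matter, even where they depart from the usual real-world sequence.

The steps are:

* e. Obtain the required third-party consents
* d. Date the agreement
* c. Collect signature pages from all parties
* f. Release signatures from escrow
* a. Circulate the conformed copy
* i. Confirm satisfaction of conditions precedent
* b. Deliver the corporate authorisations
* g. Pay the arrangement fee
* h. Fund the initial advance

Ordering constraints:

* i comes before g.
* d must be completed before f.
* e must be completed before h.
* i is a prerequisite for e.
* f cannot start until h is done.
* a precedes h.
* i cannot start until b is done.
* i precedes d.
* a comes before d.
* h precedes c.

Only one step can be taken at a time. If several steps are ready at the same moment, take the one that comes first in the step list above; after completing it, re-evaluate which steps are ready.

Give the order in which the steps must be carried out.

a → b → i → e → d → g → h → c → f

Nothing is required for a and b. a is listed earlier → a first.
b is the only step now ready → b.
That leaves i as the only ready step → i.
Ready: e, d and g. e is listed earlier → e.
d, g and h are all available; d is listed earlier → d.
Ready: g and h. g is listed earlier → g.
Next only h has its prerequisites met → h.
Now c and f have their prerequisites met. c is listed earlier, so c next.
Next only f has its prerequisites met → f.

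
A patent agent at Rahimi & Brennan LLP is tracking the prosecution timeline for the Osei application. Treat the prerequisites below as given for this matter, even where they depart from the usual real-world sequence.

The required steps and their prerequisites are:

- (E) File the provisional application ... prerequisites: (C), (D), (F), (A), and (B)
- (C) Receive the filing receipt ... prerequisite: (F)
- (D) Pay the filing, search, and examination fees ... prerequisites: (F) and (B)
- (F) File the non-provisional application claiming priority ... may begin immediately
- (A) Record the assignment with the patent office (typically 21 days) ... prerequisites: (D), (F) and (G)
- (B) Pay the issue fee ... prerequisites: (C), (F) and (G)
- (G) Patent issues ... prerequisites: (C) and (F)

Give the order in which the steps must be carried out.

(F) is the only step with nothing outstanding, so it goes first.
(C) is the only step now ready → (C).
(G) needed (C) and (F), now all done → (G).
(B) needed (C), (F) and (G), now all done → (B).
That leaves (D) as the only ready step → (D).
(A) needed (D), (F) and (G), now all done → (A).
(E) is the only step now ready → (E).

(F), (C), (G), (B), (D), (A), (E)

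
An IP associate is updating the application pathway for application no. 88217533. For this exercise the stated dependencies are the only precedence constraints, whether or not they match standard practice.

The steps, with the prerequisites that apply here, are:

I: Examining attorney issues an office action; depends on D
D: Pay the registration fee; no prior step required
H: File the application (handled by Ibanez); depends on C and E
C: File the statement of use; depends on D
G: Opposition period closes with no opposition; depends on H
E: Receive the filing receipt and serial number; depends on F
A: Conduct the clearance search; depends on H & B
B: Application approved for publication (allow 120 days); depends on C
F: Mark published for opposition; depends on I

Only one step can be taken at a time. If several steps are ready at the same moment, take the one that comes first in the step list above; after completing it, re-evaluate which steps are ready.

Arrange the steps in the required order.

D, I, C, B, F, E, H, G, A

D is the only step with nothing outstanding, so it goes first.
Ready: I and C. I is listed earlier → I.
C and F are both available; C is listed earlier → C.
B now also ready, so the ready set is {B, F}; B is listed earlier → B.
F is the only step now ready → F.
E needed F, now all done → E.
H needed C and E, now all done → H.
Ready: G and A. G is listed earlier → G.
Next only A has its prerequisites met → A.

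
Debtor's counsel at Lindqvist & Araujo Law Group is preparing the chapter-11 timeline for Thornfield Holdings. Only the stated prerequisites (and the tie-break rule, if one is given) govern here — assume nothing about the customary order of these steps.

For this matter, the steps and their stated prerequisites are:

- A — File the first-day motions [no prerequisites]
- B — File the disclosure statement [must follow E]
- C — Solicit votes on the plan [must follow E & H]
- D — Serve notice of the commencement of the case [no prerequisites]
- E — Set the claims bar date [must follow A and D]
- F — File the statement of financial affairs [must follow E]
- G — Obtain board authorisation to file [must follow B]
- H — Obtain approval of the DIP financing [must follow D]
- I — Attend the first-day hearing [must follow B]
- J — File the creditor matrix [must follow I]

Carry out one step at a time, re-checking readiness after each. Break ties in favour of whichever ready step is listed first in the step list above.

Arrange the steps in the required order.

A, D, E, B, F, G, H, C, I, J

A and D have no prerequisites; A is listed earlier, so A is first.
Next only D has its prerequisites met → D.
Ready: E and H. E is listed earlier → E.
Now B, F and H have their prerequisites met. B is listed earlier, so B next.
F, G, H and I are all available; F is listed earlier → F.
Now G, H and I have their prerequisites met. G is listed earlier, so G next.
H and I are both available; H is listed earlier → H.
C now also ready, so the ready set is {C, I}; C is listed earlier → C.
That leaves I as the only ready step → I.
J needed I, now all done → J.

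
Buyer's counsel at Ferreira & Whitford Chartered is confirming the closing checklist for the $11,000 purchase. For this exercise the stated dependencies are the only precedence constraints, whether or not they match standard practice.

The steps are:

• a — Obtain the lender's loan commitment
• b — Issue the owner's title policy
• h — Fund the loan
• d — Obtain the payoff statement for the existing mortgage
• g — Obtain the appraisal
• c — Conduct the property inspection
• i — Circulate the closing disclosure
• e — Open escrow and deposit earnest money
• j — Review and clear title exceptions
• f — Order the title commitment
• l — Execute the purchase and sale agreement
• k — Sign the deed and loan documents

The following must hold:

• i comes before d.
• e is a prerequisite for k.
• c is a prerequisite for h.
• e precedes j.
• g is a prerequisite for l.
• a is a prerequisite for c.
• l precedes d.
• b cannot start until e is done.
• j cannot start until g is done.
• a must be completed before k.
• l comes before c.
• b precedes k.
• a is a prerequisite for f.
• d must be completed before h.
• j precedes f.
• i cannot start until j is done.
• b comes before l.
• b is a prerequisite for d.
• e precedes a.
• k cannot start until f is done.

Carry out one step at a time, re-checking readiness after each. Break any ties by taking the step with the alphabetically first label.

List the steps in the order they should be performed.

e a b g j f i k l c d h

Nothing is required for e and g. e has the earlier label → e first.
Now a, b and g have their prerequisites met. a has the earlier label, so a next.
Ready: b and g. b has the earlier label → b.
That leaves g as the only ready step → g.
Ready: j and l. j has the earlier label → j.
f and i now also ready, so the ready set is {f, i, l}; f has the earlier label → f.
k now also ready, so the ready set is {i, k, l}; i has the earlier label → i.
Ready: k and l. k has the earlier label → k.
Next only l has its prerequisites met → l.
c and d are both available; c has the earlier label → c.
That leaves d as the only ready step → d.
h is the only step now ready → h.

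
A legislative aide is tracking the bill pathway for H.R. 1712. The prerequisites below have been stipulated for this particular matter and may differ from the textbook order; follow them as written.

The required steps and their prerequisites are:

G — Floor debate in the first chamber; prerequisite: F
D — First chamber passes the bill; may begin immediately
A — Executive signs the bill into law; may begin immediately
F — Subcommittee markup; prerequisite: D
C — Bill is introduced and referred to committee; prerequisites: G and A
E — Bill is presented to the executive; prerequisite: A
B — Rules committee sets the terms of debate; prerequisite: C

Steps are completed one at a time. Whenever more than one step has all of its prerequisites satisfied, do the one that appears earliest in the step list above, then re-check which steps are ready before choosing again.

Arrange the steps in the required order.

D and A have no prerequisites; D is listed earlier, so D is first.
F now also ready, so the ready set is {A, F}; A is listed earlier → A.
E now also ready, so the ready set is {F, E}; F is listed earlier → F.
G now also ready, so the ready set is {G, E}; G is listed earlier → G.
C and E are both available; C is listed earlier → C.
Ready: E and B. E is listed earlier → E.
B needed C, now all done → B.

D A F G C E B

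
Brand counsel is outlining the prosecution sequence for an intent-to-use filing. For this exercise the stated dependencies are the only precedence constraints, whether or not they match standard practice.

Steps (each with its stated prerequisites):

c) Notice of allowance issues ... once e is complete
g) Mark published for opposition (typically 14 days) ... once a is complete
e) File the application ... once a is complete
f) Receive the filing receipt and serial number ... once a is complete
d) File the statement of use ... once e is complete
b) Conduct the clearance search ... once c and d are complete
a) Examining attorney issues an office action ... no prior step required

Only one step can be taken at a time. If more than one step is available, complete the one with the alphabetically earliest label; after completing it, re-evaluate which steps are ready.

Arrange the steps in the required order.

Only a has no prerequisites, so it is first.
Now e, f and g have their prerequisites met. e has the earlier label, so e next.
c, d, f and g are all available; c has the earlier label → c.
d, f and g are all available; d has the earlier label → d.
b now also ready, so the ready set is {b, f, g}; b has the earlier label → b.
Now f and g have their prerequisites met. f has the earlier label, so f next.
Next only g has its prerequisites met → g.

a → e → c → d → b → f → g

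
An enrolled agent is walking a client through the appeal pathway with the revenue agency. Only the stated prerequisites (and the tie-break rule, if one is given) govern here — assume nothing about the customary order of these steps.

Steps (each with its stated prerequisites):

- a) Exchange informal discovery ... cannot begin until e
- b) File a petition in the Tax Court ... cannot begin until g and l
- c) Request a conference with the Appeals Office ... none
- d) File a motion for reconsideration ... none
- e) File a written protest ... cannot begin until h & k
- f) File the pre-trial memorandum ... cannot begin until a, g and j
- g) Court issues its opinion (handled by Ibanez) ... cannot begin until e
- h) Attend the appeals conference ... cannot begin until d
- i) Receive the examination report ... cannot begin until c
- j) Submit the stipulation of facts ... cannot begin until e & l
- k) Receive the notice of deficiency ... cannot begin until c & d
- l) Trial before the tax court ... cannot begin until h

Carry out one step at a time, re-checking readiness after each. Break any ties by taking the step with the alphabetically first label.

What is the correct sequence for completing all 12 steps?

c d h i k e a g l b j f

Nothing is required for c and d. c has the earlier label → c first.
Now d and i have their prerequisites met. d has the earlier label, so d next.
Ready: h, i and k. h has the earlier label → h.
l now also ready, so the ready set is {i, k, l}; i has the earlier label → i.
k and l are both available; k has the earlier label → k.
Now e and l have their prerequisites met. e has the earlier label, so e next.
a and g now also ready, so the ready set is {a, g, l}; a has the earlier label → a.
Ready: g and l. g has the earlier label → g.
Next only l has its prerequisites met → l.
Now b and j have their prerequisites met. b has the earlier label, so b next.
Next only j has its prerequisites met → j.
That leaves f as the only ready step → f.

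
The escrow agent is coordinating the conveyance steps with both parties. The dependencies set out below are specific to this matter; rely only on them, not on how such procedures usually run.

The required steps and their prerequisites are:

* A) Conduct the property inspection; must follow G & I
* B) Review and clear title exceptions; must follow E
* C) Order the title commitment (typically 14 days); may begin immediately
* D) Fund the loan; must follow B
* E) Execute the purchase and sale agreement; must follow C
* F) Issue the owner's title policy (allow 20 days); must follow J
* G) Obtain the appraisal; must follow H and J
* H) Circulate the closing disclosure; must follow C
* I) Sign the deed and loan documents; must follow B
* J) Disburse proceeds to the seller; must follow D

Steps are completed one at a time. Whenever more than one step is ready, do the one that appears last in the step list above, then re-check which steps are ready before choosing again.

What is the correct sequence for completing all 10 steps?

C, H, E, B, I, D, J, G, F, A

C is the only step with nothing outstanding, so it goes first.
Now H and E have their prerequisites met. H is listed later, so H next.
That leaves E as the only ready step → E.
B is the only step now ready → B.
Now I and D have their prerequisites met. I is listed later, so I next.
D is the only step now ready → D.
Next only J has its prerequisites met → J.
G and F are both available; G is listed later → G.
F and A are both available; F is listed later → F.
Next only A has its prerequisites met → A.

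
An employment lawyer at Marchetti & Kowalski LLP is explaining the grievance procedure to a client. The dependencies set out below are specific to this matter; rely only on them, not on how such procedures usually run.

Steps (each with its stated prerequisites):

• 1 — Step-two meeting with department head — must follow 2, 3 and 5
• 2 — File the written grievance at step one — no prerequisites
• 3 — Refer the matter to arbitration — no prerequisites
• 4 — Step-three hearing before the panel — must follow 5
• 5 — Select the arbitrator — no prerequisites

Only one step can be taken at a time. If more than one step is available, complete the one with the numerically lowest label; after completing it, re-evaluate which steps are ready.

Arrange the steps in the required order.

2 3 5 1 4

2, 3 and 5 have no prerequisites; 2 has the earlier label, so 2 is first.
3 and 5 are both available; 3 has the earlier label → 3.
That leaves 5 as the only ready step → 5.
Ready: 1 and 4. 1 has the earlier label → 1.
4 is the only step now ready → 4.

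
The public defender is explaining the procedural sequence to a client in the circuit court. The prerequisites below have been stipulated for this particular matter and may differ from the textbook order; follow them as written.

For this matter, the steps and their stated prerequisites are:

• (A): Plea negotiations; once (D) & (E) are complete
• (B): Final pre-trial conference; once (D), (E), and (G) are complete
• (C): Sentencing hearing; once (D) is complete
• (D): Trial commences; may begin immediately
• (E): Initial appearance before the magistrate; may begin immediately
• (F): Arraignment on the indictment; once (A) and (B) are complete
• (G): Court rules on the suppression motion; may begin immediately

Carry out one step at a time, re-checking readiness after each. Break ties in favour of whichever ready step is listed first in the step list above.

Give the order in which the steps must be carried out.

(D), (E) and (G) have no prerequisites; (D) is listed earlier, so (D) is first.
(C) now also ready, so the ready set is {(C), (E), (G)}; (C) is listed earlier → (C).
(E) and (G) are both available; (E) is listed earlier → (E).
Ready: (A) and (G). (A) is listed earlier → (A).
That leaves (G) as the only ready step → (G).
That leaves (B) as the only ready step → (B).
That leaves (F) as the only ready step → (F).

(D), (C), (E), (A), (G), (B), (F)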